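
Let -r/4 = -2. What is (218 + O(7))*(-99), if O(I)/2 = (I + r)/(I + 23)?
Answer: -21681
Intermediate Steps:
r = 8 (r = -4*(-2) = 8)
O(I) = 2*(8 + I)/(23 + I) (O(I) = 2*((I + 8)/(I + 23)) = 2*((8 + I)/(23 + I)) = 2*(8 + I)/(23 + I))
(218 + O(7))*(-99) = (218 + 2*(8 + 7)/(23 + 7))*(-99) = (218 + 2*15/30)*(-99) = (218 + 2*(1/30)*15)*(-99) = (218 + 1)*(-99) = 219*(-99) = -21681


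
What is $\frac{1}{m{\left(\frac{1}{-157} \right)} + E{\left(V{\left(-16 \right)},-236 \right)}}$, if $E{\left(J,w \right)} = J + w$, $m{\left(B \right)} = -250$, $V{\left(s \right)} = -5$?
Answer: $- \frac{1}{491} \approx -0.0020367$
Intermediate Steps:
$\frac{1}{m{\left(\frac{1}{-157} \right)} + E{\left(V{\left(-16 \right)},-236 \right)}} = \frac{1}{-250 - 241} = \frac{1}{-491} = - \frac{1}{491}$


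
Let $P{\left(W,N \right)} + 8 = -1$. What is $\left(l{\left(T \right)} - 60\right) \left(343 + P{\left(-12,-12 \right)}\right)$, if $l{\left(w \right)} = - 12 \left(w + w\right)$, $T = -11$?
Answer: $68136$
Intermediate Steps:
$P{\left(W,N \right)} = -9$ ($P{\left(W,N \right)} = -8 - 1 = -9$)
$l{\left(w \right)} = - 24 w$ ($l{\left(w \right)} = - 12 \cdot 2 w = - 24 w$)
$\left(l{\left(T \right)} - 60\right) \left(343 + P{\left(-12,-12 \right)}\right) = \left(\left(-24\right) \left(-11\right) - 60\right) \left(343 - 9\right) = \left(264 - 60\right) 334 = 204 \cdot 334 = 68136$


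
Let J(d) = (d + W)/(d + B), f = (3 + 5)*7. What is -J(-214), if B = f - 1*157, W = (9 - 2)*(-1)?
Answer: -221/315 ≈ -0.70159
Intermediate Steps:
W = -7 (W = 7*(-1) = -7)
f = 56 (f = 8*7 = 56)
B = -101 (B = 56 - 1*157 = 56 - 157 = -101)
J(d) = (-7 + d)/(-101 + d) (J(d) = (d - 7)/(d - 101) = (-7 + d)/(-101 + d))
-J(-214) = -(-7 - 214)/(-101 - 214) = -(-221)/(-315) = -(-1)*(-221)/315 = -1*221/315 = -221/315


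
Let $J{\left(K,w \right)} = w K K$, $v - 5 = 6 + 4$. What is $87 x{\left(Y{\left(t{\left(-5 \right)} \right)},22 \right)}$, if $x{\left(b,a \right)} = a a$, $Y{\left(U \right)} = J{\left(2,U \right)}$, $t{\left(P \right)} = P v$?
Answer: $42108$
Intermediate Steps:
$v = 15$ ($v = 5 + \left(6 + 4\right) = 5 + 10 = 15$)
$t{\left(P \right)} = 15 P$ ($t{\left(P \right)} = P 15 = 15 P$)
$J{\left(K,w \right)} = w K^{2}$ ($J{\left(K,w \right)} = K w K = w K^{2}$)
$Y{\left(U \right)} = 4 U$ ($Y{\left(U \right)} = U 2^{2} = U 4 = 4 U$)
$x{\left(b,a \right)} = a^{2}$
$87 x{\left(Y{\left(t{\left(-5 \right)} \right)},22 \right)} = 87 \cdot 22^{2} = 87 \cdot 484 = 42108$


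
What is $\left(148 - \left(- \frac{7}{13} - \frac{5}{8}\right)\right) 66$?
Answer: $\frac{511929}{52} \approx 9844.8$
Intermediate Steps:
$\left(148 - \left(- \frac{7}{13} - \frac{5}{8}\right)\right) 66 = \left(148 - - \frac{121}{104}\right) 66 = \left(148 + \left(\frac{7}{13} + \frac{5}{8}\right)\right) 66 = \left(148 + \frac{121}{104}\right) 66 = \frac{15513}{104} \cdot 66 = \frac{511929}{52}$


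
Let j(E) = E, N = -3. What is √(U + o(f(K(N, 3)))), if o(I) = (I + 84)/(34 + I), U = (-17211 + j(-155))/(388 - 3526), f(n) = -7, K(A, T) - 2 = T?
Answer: √185797842/4707 ≈ 2.8959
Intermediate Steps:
K(A, T) = 2 + T
U = 8683/1569 (U = (-17211 - 155)/(388 - 3526) = -17366/(-3138) = -17366*(-1/3138) = 8683/1569 ≈ 5.5341)
o(I) = (84 + I)/(34 + I)
√(U + o(f(K(N, 3)))) = √(8683/1569 + (84 - 7)/(34 - 7)) = √(8683/1569 + 77/27) = √(118418/14121) = √185797842/4707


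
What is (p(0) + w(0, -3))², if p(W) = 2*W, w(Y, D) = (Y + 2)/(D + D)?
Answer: ⅑ ≈ 0.11111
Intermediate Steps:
w(Y, D) = (2 + Y)/(2*D) (w(Y, D) = (2 + Y)/((2*D)) = (2 + Y)*(1/(2*D)) = (2 + Y)/(2*D))
(p(0) + w(0, -3))² = (2*0 + (½)*(2 + 0)/(-3))² = (0 + (½)*(-⅓)*2)² = (0 - ⅓)² = (-⅓)² = ⅑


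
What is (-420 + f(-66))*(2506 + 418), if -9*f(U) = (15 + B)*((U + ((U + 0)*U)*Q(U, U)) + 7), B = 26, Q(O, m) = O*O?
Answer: -2274771230188/9 ≈ -2.5275e+11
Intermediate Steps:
Q(O, m) = O²
f(U) = -287/9 - 41*U/9 - 41*U⁴/9 (f(U) = -(15 + 26)*((U + ((U + 0)*U)*U²) + 7)/9 = -41*((U + (U*U)*U²) + 7)/9 = -41*((U + U²*U²) + 7)/9 = -41*((U + U⁴) + 7)/9 = -41*(7 + U + U⁴)/9 = -(287 + 41*U + 41*U⁴)/9 = -287/9 - 41*U/9 - 41*U⁴/9)
(-420 + f(-66))*(2506 + 418) = (-420 + (-287/9 - 41/9*(-66) - 41/9*(-66)⁴))*(2506 + 418) = (-420 + (-287/9 + 902/3 - 41/9*18974736))*2924 = (-420 + (-287/9 + 902/3 - 86440464))*2924 = (-420 - 777961757/9)*2924 = -777965537/9*2924 = -2274771230188/9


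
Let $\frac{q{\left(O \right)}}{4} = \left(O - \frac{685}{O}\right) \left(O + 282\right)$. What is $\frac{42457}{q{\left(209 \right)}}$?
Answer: $\frac{8873513}{84444144} \approx 0.10508$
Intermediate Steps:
$q{\left(O \right)} = 4 \left(282 + O\right) \left(O - \frac{685}{O}\right)$ ($q{\left(O \right)} = 4 \left(O - \frac{685}{O}\right) \left(O + 282\right) = 4 \left(O - \frac{685}{O}\right) \left(282 + O\right) = 4 \left(282 + O\right) \left(O - \frac{685}{O}\right)$)
$\frac{42457}{q{\left(209 \right)}} = \frac{42457}{-2740 - \frac{772680}{209} + 4 \cdot 209^{2} + 1128 \cdot 209} = \frac{42457}{-2740 - \frac{772680}{209} + 4 \cdot 43681 + 235752} = \frac{42457}{-2740 - \frac{772680}{209} + 174724 + 235752} = \frac{42457}{\frac{84444144}{209}} = 42457 \cdot \frac{209}{84444144} = \frac{8873513}{84444144}$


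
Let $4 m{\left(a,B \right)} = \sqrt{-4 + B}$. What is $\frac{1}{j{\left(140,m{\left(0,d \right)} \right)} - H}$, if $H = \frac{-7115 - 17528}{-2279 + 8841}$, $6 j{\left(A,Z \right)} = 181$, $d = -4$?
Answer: $\frac{9843}{333895} \approx 0.029479$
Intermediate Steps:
$m{\left(a,B \right)} = \frac{\sqrt{-4 + B}}{4}$
$j{\left(A,Z \right)} = \frac{181}{6}$ ($j{\left(A,Z \right)} = \frac{1}{6} \cdot 181 = \frac{181}{6}$)
$H = - \frac{24643}{6562} \approx -3.7554$
$\frac{1}{j{\left(140,m{\left(0,d \right)} \right)} - H} = \frac{1}{\frac{181}{6} - - \frac{24643}{6562}} = \frac{1}{\frac{181}{6} + \frac{24643}{6562}} = \frac{1}{\frac{333895}{9843}} = \frac{9843}{333895}$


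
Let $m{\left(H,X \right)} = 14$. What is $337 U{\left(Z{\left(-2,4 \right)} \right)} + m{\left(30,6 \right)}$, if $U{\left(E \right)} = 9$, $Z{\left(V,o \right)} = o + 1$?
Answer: $3047$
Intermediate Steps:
$Z{\left(V,o \right)} = 1 + o$
$337 U{\left(Z{\left(-2,4 \right)} \right)} + m{\left(30,6 \right)} = 337 \cdot 9 + 14 = 3033 + 14 = 3047$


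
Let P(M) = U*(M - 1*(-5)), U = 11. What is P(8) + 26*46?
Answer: 1339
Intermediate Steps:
P(M) = 55 + 11*M (P(M) = 11*(M - 1*(-5)) = 11*(M + 5) = 11*(5 + M) = 55 + 11*M)
P(8) + 26*46 = (55 + 11*8) + 26*46 = (55 + 88) + 1196 = 143 + 1196 = 1339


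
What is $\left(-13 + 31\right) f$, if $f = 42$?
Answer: $756$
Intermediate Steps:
$\left(-13 + 31\right) f = \left(-13 + 31\right) 42 = 18 \cdot 42 = 756$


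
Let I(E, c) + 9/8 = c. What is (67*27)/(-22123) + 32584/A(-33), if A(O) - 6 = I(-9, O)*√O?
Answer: 90785104613/18153846201 + 23721152*I*√33/820587 ≈ 5.0009 + 166.06*I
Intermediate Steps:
I(E, c) = -9/8 + c
A(O) = 6 + √O*(-9/8 + O) (A(O) = 6 + (-9/8 + O)*√O = 6 + √O*(-9/8 + O))
(67*27)/(-22123) + 32584/A(-33) = (67*27)/(-22123) + 32584/(6 + √(-33)*(-9/8 - 33)) = 1809*(-1/22123) + 32584/(6 + (I*√33)*(-273/8)) = -1809/22123 + 32584/(6 - 273*I*√33/8)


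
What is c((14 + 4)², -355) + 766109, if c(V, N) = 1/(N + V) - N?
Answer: 23760383/31 ≈ 7.6646e+5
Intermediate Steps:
c((14 + 4)², -355) + 766109 = (1 - 1*(-355)² - 1*(-355)*(14 + 4)²)/(-355 + (14 + 4)²) + 766109 = (1 - 1*126025 - 1*(-355)*18²)/(-355 + 18²) + 766109 = (1 - 126025 - 1*(-355)*324)/(-355 + 324) + 766109 = (1 - 126025 + 115020)/(-31) + 766109 = -1/31*(-11004) + 766109 = 11004/31 + 766109 = 23760383/31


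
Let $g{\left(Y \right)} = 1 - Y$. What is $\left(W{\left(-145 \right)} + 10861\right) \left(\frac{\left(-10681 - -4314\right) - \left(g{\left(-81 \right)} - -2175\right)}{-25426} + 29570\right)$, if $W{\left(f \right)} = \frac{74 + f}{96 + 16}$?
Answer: $\frac{228631909929821}{711928} \approx 3.2114 \cdot 10^{8}$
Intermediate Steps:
$W{\left(f \right)} = \frac{37}{56} + \frac{f}{112}$ ($W{\left(f \right)} = \frac{74 + f}{112} = \left(74 + f\right) \frac{1}{112} = \frac{37}{56} + \frac{f}{112}$)
$\left(W{\left(-145 \right)} + 10861\right) \left(\frac{\left(-10681 - -4314\right) - \left(g{\left(-81 \right)} - -2175\right)}{-25426} + 29570\right) = \left(\left(\frac{37}{56} + \frac{1}{112} \left(-145\right)\right) + 10861\right) \left(\frac{\left(-10681 - -4314\right) - \left(\left(1 - -81\right) - -2175\right)}{-25426} + 29570\right) = \left(\left(\frac{37}{56} - \frac{145}{112}\right) + 10861\right) \left(\left(\left(-10681 + 4314\right) - \left(\left(1 + 81\right) + 2175\right)\right) \left(- \frac{1}{25426}\right) + 29570\right) = \left(- \frac{71}{112} + 10861\right) \left(\left(-6367 - \left(82 + 2175\right)\right) \left(- \frac{1}{25426}\right) + 29570\right) = \frac{1216361 \left(\left(-6367 - 2257\right) \left(- \frac{1}{25426}\right) + 29570\right)}{112} = \frac{1216361 \left(\left(-8624\right) \left(- \frac{1}{25426}\right) + 29570\right)}{112} = \frac{1216361 \left(\frac{4312}{12713} + 29570\right)}{112} = \frac{1216361}{112} \cdot \frac{375927722}{12713} = \frac{228631909929821}{711928}$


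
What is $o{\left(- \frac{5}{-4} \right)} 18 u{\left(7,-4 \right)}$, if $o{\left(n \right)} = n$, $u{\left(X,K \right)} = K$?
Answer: $-90$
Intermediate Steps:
$o{\left(- \frac{5}{-4} \right)} 18 u{\left(7,-4 \right)} = - \frac{5}{-4} \cdot 18 \left(-4\right) = \left(-5\right) \left(- \frac{1}{4}\right) 18 \left(-4\right) = \frac{5}{4} \cdot 18 \left(-4\right) = \frac{45}{2} \left(-4\right) = -90$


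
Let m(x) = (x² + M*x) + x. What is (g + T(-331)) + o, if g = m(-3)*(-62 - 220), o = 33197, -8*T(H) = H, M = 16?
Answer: 360659/8 ≈ 45082.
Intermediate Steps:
T(H) = -H/8
m(x) = x² + 17*x (m(x) = (x² + 16*x) + x = x² + 17*x)
g = 11844 (g = (-3*(17 - 3))*(-62 - 220) = -3*14*(-282) = -42*(-282) = 11844)
(g + T(-331)) + o = (11844 - ⅛*(-331)) + 33197 = (11844 + 331/8) + 33197 = 95083/8 + 33197 = 360659/8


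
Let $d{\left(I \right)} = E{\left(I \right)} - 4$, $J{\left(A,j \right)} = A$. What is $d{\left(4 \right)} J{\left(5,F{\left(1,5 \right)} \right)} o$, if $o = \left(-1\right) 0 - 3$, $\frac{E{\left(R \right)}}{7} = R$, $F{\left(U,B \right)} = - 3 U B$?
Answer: $-360$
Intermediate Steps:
$F{\left(U,B \right)} = - 3 B U$
$E{\left(R \right)} = 7 R$
$d{\left(I \right)} = -4 + 7 I$ ($d{\left(I \right)} = 7 I - 4 = -4 + 7 I$)
$o = -3$ ($o = 0 - 3 = -3$)
$d{\left(4 \right)} J{\left(5,F{\left(1,5 \right)} \right)} o = \left(-4 + 7 \cdot 4\right) 5 \left(-3\right) = \left(-4 + 28\right) 5 \left(-3\right) = 24 \cdot 5 \left(-3\right) = 120 \left(-3\right) = -360$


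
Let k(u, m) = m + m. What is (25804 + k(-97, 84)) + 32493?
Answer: 58465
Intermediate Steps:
k(u, m) = 2*m
(25804 + k(-97, 84)) + 32493 = (25804 + 2*84) + 32493 = (25804 + 168) + 32493 = 25972 + 32493 = 58465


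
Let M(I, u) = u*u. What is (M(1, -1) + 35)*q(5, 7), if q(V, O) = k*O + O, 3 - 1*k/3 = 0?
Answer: 2520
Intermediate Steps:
k = 9 (k = 9 - 3*0 = 9 + 0 = 9)
q(V, O) = 10*O (q(V, O) = 9*O + O = 10*O)
M(I, u) = u²
(M(1, -1) + 35)*q(5, 7) = ((-1)² + 35)*(10*7) = (1 + 35)*70 = 36*70 = 2520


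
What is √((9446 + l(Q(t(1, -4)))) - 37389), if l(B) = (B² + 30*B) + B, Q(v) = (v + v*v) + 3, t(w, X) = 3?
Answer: I*√27253 ≈ 165.08*I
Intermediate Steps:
Q(v) = 3 + v + v² (Q(v) = (v + v²) + 3 = 3 + v + v²)
l(B) = B² + 31*B
√((9446 + l(Q(t(1, -4)))) - 37389) = √((9446 + (3 + 3 + 3²)*(31 + (3 + 3 + 3²))) - 37389) = √((9446 + (3 + 3 + 9)*(31 + (3 + 3 + 9))) - 37389) = √((9446 + 15*(31 + 15)) - 37389) = √((9446 + 15*46) - 37389) = √((9446 + 690) - 37389) = √(10136 - 37389) = √(-27253) = I*√27253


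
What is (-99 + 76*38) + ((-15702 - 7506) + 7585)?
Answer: -12834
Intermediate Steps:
(-99 + 76*38) + ((-15702 - 7506) + 7585) = (-99 + 2888) + (-23208 + 7585) = 2789 - 15623 = -12834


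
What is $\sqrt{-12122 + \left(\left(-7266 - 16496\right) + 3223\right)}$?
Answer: $3 i \sqrt{3629} \approx 180.72 i$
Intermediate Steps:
$\sqrt{-12122 + \left(\left(-7266 - 16496\right) + 3223\right)} = \sqrt{-12122 + \left(-23762 + 3223\right)} = \sqrt{-12122 - 20539} = \sqrt{-32661} = 3 i \sqrt{3629}$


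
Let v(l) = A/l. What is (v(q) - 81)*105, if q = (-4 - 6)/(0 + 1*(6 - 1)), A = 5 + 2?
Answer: -17745/2 ≈ -8872.5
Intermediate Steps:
A = 7
q = -2 (q = -10/(0 + 1*5) = -10/(0 + 5) = -10/5 = -10*1/5 = -2)
v(l) = 7/l
(v(q) - 81)*105 = (7/(-2) - 81)*105 = (7*(-1/2) - 81)*105 = (-7/2 - 81)*105 = -169/2*105 = -17745/2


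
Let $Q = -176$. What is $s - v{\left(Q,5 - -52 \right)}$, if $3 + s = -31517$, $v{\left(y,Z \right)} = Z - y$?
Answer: $-31753$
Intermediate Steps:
$s = -31520$ ($s = -3 - 31517 = -31520$)
$s - v{\left(Q,5 - -52 \right)} = -31520 - \left(\left(5 - -52\right) - -176\right) = -31520 - \left(\left(5 + 52\right) + 176\right) = -31520 - \left(57 + 176\right) = -31520 - 233 = -31753$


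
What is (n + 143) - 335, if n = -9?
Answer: -201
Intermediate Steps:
(n + 143) - 335 = (-9 + 143) - 335 = 134 - 335 = -201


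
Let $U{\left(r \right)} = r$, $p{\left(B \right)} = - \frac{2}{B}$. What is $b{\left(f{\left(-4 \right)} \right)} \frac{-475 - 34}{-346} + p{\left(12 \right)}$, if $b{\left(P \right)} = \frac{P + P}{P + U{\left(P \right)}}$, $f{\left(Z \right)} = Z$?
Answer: $\frac{677}{519} \approx 1.3044$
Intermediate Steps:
$b{\left(P \right)} = 1$ ($b{\left(P \right)} = \frac{P + P}{P + P} = \frac{2 P}{2 P} = 2 P \frac{1}{2 P} = 1$)
$b{\left(f{\left(-4 \right)} \right)} \frac{-475 - 34}{-346} + p{\left(12 \right)} = 1 \frac{-475 - 34}{-346} - \frac{2}{12} = 1 \left(-475 - 34\right) \left(- \frac{1}{346}\right) - \frac{1}{6} = 1 \left(\left(-509\right) \left(- \frac{1}{346}\right)\right) - \frac{1}{6} = 1 \cdot \frac{509}{346} - \frac{1}{6} = \frac{509}{346} - \frac{1}{6} = \frac{677}{519}$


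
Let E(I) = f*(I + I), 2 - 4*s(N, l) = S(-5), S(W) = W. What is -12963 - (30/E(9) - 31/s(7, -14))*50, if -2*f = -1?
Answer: -257123/21 ≈ -12244.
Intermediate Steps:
f = 1/2 (f = -1/2*(-1) = 1/2 ≈ 0.50000)
s(N, l) = 7/4 (s(N, l) = 1/2 - 1/4*(-5) = 1/2 + 5/4 = 7/4)
E(I) = I (E(I) = (I + I)/2 = (2*I)/2 = I)
-12963 - (30/E(9) - 31/s(7, -14))*50 = -12963 - (30/9 - 31/7/4)*50 = -12963 - (30*(1/9) - 31*4/7)*50 = -12963 - (10/3 - 124/7)*50 = -12963 - (-302)*50/21 = -12963 - 1*(-15100/21) = -12963 + 15100/21 = -257123/21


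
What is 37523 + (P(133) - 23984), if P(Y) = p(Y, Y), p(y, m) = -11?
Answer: 13528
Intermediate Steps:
P(Y) = -11
37523 + (P(133) - 23984) = 37523 + (-11 - 23984) = 37523 - 23995 = 13528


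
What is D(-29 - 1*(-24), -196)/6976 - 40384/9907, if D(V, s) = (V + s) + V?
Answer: -141879813/34555616 ≈ -4.1058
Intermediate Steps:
D(V, s) = s + 2*V
D(-29 - 1*(-24), -196)/6976 - 40384/9907 = (-196 + 2*(-29 - 1*(-24)))/6976 - 40384/9907 = (-196 + 2*(-29 + 24))*(1/6976) - 40384*1/9907 = (-196 + 2*(-5))*(1/6976) - 40384/9907 = (-196 - 10)*(1/6976) - 40384/9907 = -206*1/6976 - 40384/9907 = -103/3488 - 40384/9907 = -141879813/34555616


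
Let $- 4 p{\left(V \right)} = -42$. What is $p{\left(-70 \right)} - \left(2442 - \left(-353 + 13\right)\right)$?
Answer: $- \frac{5543}{2} \approx -2771.5$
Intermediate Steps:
$p{\left(V \right)} = \frac{21}{2}$ ($p{\left(V \right)} = \left(- \frac{1}{4}\right) \left(-42\right) = \frac{21}{2}$)
$p{\left(-70 \right)} - \left(2442 - \left(-353 + 13\right)\right) = \frac{21}{2} - \left(2442 - \left(-353 + 13\right)\right) = \frac{21}{2} - \left(2442 - -340\right) = \frac{21}{2} - \left(2442 + 340\right) = \frac{21}{2} - 2782 = - \frac{5543}{2}$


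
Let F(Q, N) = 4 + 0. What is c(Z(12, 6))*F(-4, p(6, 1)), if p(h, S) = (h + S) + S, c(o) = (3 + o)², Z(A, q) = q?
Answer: 324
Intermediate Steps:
p(h, S) = h + 2*S (p(h, S) = (S + h) + S = h + 2*S)
F(Q, N) = 4
c(Z(12, 6))*F(-4, p(6, 1)) = (3 + 6)²*4 = 9²*4 = 81*4 = 324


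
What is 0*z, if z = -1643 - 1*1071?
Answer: 0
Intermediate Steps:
z = -2714 (z = -1643 - 1071 = -2714)
0*z = 0*(-2714) = 0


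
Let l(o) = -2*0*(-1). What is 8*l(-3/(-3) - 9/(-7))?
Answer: 0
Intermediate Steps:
l(o) = 0 (l(o) = 0*(-1) = 0)
8*l(-3/(-3) - 9/(-7)) = 8*0 = 0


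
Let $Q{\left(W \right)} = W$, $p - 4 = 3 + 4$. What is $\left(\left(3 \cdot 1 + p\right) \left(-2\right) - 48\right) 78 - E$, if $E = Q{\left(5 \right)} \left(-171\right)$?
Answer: $-5073$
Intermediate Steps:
$p = 11$ ($p = 4 + \left(3 + 4\right) = 4 + 7 = 11$)
$E = -855$ ($E = 5 \left(-171\right) = -855$)
$\left(\left(3 \cdot 1 + p\right) \left(-2\right) - 48\right) 78 - E = \left(\left(3 \cdot 1 + 11\right) \left(-2\right) - 48\right) 78 - -855 = \left(\left(3 + 11\right) \left(-2\right) - 48\right) 78 + 855 = \left(14 \left(-2\right) - 48\right) 78 + 855 = \left(-28 - 48\right) 78 + 855 = \left(-76\right) 78 + 855 = -5928 + 855 = -5073$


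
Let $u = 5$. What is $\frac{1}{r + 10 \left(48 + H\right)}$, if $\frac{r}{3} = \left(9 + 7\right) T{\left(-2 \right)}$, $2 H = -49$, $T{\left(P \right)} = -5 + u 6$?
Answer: $\frac{1}{1435} \approx 0.00069686$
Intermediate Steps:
$T{\left(P \right)} = 25$ ($T{\left(P \right)} = -5 + 5 \cdot 6 = -5 + 30 = 25$)
$H = - \frac{49}{2}$ ($H = \frac{1}{2} \left(-49\right) = - \frac{49}{2} \approx -24.5$)
$r = 1200$ ($r = 3 \left(9 + 7\right) 25 = 3 \cdot 16 \cdot 25 = 3 \cdot 400 = 1200$)
$\frac{1}{r + 10 \left(48 + H\right)} = \frac{1}{1200 + 10 \left(48 - \frac{49}{2}\right)} = \frac{1}{1200 + 10 \cdot \frac{47}{2}} = \frac{1}{1200 + 235} = \frac{1}{1435}$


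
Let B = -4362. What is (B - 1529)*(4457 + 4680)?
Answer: -53826067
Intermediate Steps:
(B - 1529)*(4457 + 4680) = (-4362 - 1529)*(4457 + 4680) = -5891*9137 = -53826067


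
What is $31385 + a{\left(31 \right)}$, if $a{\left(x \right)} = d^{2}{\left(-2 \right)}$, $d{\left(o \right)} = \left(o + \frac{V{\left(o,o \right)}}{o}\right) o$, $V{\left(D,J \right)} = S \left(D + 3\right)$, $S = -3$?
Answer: $31386$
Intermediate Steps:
$V{\left(D,J \right)} = -9 - 3 D$ ($V{\left(D,J \right)} = - 3 \left(D + 3\right) = - 3 \left(3 + D\right) = -9 - 3 D$)
$d{\left(o \right)} = o \left(o + \frac{-9 - 3 o}{o}\right)$ ($d{\left(o \right)} = \left(o + \frac{-9 - 3 o}{o}\right) o = o \left(o + \frac{-9 - 3 o}{o}\right)$)
$a{\left(x \right)} = 1$ ($a{\left(x \right)} = \left(-9 + \left(-2\right)^{2} - -6\right)^{2} = \left(-9 + 4 + 6\right)^{2} = 1^{2} = 1$)
$31385 + a{\left(31 \right)} = 31385 + 1 = 31386$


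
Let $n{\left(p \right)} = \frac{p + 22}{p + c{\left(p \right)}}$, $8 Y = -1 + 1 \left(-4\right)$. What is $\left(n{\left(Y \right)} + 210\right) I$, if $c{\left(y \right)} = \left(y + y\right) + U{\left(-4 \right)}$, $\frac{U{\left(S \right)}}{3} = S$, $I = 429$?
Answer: $\frac{3308877}{37} \approx 89429.0$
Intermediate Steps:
$Y = - \frac{5}{8}$ ($Y = \frac{-1 + 1 \left(-4\right)}{8} = \frac{-1 - 4}{8} = \frac{1}{8} \left(-5\right) = - \frac{5}{8} \approx -0.625$)
$U{\left(S \right)} = 3 S$
$c{\left(y \right)} = -12 + 2 y$ ($c{\left(y \right)} = \left(y + y\right) + 3 \left(-4\right) = 2 y - 12 = -12 + 2 y$)
$n{\left(p \right)} = \frac{22 + p}{-12 + 3 p}$ ($n{\left(p \right)} = \frac{p + 22}{p + \left(-12 + 2 p\right)} = \frac{22 + p}{-12 + 3 p}$)
$\left(n{\left(Y \right)} + 210\right) I = \left(\frac{22 - \frac{5}{8}}{3 \left(-4 - \frac{5}{8}\right)} + 210\right) 429 = \left(\frac{1}{3} \frac{1}{- \frac{37}{8}} \cdot \frac{171}{8} + 210\right) 429 = \left(\frac{1}{3} \left(- \frac{8}{37}\right) \frac{171}{8} + 210\right) 429 = \left(- \frac{57}{37} + 210\right) 429 = \frac{7713}{37} \cdot 429 = \frac{3308877}{37}$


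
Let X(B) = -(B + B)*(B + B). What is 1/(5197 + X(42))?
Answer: -1/1859 ≈ -0.00053792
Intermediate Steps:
X(B) = -4*B**2 (X(B) = -2*B*2*B = -4*B**2)
1/(5197 + X(42)) = 1/(5197 - 4*42**2) = 1/(5197 - 4*1764) = 1/(5197 - 7056) = 1/(-1859) = -1/1859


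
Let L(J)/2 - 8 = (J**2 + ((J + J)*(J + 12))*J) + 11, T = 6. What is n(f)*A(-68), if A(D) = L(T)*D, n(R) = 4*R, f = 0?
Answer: 0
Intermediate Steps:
L(J) = 38 + 2*J**2 + 4*J**2*(12 + J) (L(J) = 16 + 2*((J**2 + ((J + J)*(J + 12))*J) + 11) = 16 + 2*((J**2 + ((2*J)*(12 + J))*J) + 11) = 16 + 2*((J**2 + (2*J*(12 + J))*J) + 11) = 16 + 2*((J**2 + 2*J**2*(12 + J)) + 11) = 16 + 2*(11 + J**2 + 2*J**2*(12 + J)) = 16 + (22 + 2*J**2 + 4*J**2*(12 + J)) = 38 + 2*J**2 + 4*J**2*(12 + J))
A(D) = 2702*D (A(D) = (38 + 4*6**3 + 50*6**2)*D = (38 + 4*216 + 50*36)*D = (38 + 864 + 1800)*D = 2702*D)
n(f)*A(-68) = (4*0)*(2702*(-68)) = 0*(-183736) = 0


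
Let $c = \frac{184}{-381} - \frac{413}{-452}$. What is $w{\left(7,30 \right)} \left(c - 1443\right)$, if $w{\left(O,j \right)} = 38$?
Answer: $- \frac{4720126889}{86106} \approx -54818.0$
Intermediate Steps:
$c = \frac{74185}{172212}$ ($c = 184 \left(- \frac{1}{381}\right) - - \frac{413}{452} = - \frac{184}{381} + \frac{413}{452} = \frac{74185}{172212} \approx 0.43078$)
$w{\left(7,30 \right)} \left(c - 1443\right) = 38 \left(\frac{74185}{172212} - 1443\right) = 38 \left(- \frac{248427731}{172212}\right) = - \frac{4720126889}{86106}$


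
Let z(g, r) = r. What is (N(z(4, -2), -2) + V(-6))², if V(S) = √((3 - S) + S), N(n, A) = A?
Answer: (2 - √3)² ≈ 0.071797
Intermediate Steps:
V(S) = √3
(N(z(4, -2), -2) + V(-6))² = (-2 + √3)²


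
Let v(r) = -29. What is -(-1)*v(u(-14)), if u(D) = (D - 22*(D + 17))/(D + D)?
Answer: -29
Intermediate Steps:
u(D) = (-374 - 21*D)/(2*D) (u(D) = (D - 22*(17 + D))/((2*D)) = (D + (-374 - 22*D))*(1/(2*D)) = (-374 - 21*D)*(1/(2*D)) = (-374 - 21*D)/(2*D))
-(-1)*v(u(-14)) = -(-1)*(-29) = -1*29 = -29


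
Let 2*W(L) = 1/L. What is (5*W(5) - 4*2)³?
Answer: -3375/8 ≈ -421.88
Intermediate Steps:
W(L) = 1/(2*L)
(5*W(5) - 4*2)³ = (5*((½)/5) - 4*2)³ = (5*((½)*(⅕)) - 8)³ = (5*(⅒) - 8)³ = (½ - 8)³ = (-15/2)³ = -3375/8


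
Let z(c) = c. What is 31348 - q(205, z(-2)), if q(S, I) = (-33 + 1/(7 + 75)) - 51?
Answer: 2577423/82 ≈ 31432.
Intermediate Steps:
q(S, I) = -6887/82 (q(S, I) = (-33 + 1/82) - 51 = -2705/82 - 51 = -6887/82)
31348 - q(205, z(-2)) = 31348 - 1*(-6887/82) = 31348 + 6887/82 = 2577423/82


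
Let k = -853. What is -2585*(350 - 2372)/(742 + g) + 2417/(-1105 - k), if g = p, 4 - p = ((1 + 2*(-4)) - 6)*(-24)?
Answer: 13429819/1116 ≈ 12034.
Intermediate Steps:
p = -308 (p = 4 - ((1 + 2*(-4)) - 6)*(-24) = 4 - ((1 - 8) - 6)*(-24) = 4 - (-7 - 6)*(-24) = 4 - (-13)*(-24) = 4 - 1*312 = 4 - 312 = -308)
g = -308
-2585*(350 - 2372)/(742 + g) + 2417/(-1105 - k) = -2585*(350 - 2372)/(742 - 308) + 2417/(-1105 - 1*(-853)) = -2585/(434/(-2022)) + 2417/(-1105 + 853) = -2585/(434*(-1/2022)) + 2417/(-252) = -2585/(-217/1011) + 2417*(-1/252) = -2585*(-1011/217) - 2417/252 = 2613435/217 - 2417/252 = 13429819/1116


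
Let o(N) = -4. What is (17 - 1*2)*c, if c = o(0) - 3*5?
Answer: -285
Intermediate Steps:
c = -19 (c = -4 - 3*5 = -4 - 1*15 = -4 - 15 = -19)
(17 - 1*2)*c = (17 - 1*2)*(-19) = (17 - 2)*(-19) = 15*(-19) = -285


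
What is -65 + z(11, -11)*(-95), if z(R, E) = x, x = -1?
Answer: 30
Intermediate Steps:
z(R, E) = -1
-65 + z(11, -11)*(-95) = -65 - 1*(-95) = -65 + 95 = 30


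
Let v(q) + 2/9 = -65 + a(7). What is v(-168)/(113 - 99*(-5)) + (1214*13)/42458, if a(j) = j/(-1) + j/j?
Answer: 2274751/8935776 ≈ 0.25457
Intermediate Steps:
a(j) = 1 - j (a(j) = j*(-1) + 1 = -j + 1 = 1 - j)
v(q) = -641/9 (v(q) = -2/9 + (-65 + (1 - 1*7)) = -2/9 + (-65 + (1 - 7)) = -2/9 + (-65 - 6) = -2/9 - 71 = -641/9)
v(-168)/(113 - 99*(-5)) + (1214*13)/42458 = -641/(9*(113 - 99*(-5))) + (1214*13)/42458 = -641/(9*(113 + 495)) + 15782*(1/42458) = -641/9/608 + 607/1633 = -641/9*1/608 + 607/1633 = -641/5472 + 607/1633 = 2274751/8935776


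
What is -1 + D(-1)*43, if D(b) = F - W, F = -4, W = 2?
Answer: -259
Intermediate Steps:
D(b) = -6 (D(b) = -4 - 1*2 = -4 - 2 = -6)
-1 + D(-1)*43 = -1 - 6*43 = -1 - 258 = -259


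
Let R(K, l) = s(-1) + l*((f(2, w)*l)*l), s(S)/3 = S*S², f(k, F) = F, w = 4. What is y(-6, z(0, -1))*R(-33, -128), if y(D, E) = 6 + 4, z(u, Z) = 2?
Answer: -83886110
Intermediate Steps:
s(S) = 3*S³ (s(S) = 3*(S*S²) = 3*S³)
y(D, E) = 10
R(K, l) = -3 + 4*l³ (R(K, l) = 3*(-1)³ + l*((4*l)*l) = 3*(-1) + l*(4*l²) = -3 + 4*l³)
y(-6, z(0, -1))*R(-33, -128) = 10*(-3 + 4*(-128)³) = 10*(-3 + 4*(-2097152)) = 10*(-3 - 8388608) = 10*(-8388611) = -83886110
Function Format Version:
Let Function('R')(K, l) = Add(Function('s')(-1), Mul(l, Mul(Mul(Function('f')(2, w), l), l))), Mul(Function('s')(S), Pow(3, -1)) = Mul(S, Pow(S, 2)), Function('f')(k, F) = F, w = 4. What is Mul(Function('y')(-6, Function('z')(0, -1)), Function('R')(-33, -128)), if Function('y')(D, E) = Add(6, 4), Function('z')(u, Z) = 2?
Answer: -83886110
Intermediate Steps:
Function('s')(S) = Mul(3, Pow(S, 3)) (Function('s')(S) = Mul(3, Mul(S, Pow(S, 2))) = Mul(3, Pow(S, 3)))
Function('y')(D, E) = 10
Function('R')(K, l) = Add(-3, Mul(4, Pow(l, 3))) (Function('R')(K, l) = Add(Mul(3, Pow(-1, 3)), Mul(l, Mul(Mul(4, l), l))) = Add(Mul(3, -1), Mul(l, Mul(4, Pow(l, 2)))) = Add(-3, Mul(4, Pow(l, 3))))
Mul(Function('y')(-6, Function('z')(0, -1)), Function('R')(-33, -128)) = Mul(10, Add(-3, Mul(4, Pow(-128, 3)))) = Mul(10, Add(-3, Mul(4, -2097152))) = Mul(10, Add(-3, -8388608)) = Mul(10, -8388611) = -83886110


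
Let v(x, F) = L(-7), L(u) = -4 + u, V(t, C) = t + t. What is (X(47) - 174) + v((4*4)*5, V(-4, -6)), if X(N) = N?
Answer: -138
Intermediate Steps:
V(t, C) = 2*t
v(x, F) = -11 (v(x, F) = -4 - 7 = -11)
(X(47) - 174) + v((4*4)*5, V(-4, -6)) = (47 - 174) - 11 = -127 - 11 = -138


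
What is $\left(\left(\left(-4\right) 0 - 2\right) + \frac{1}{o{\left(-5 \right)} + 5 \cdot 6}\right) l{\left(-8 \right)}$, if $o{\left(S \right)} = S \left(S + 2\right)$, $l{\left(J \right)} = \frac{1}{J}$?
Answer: $\frac{89}{360} \approx 0.24722$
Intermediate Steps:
$o{\left(S \right)} = S \left(2 + S\right)$
$\left(\left(\left(-4\right) 0 - 2\right) + \frac{1}{o{\left(-5 \right)} + 5 \cdot 6}\right) l{\left(-8 \right)} = \frac{\left(\left(-4\right) 0 - 2\right) + \frac{1}{- 5 \left(2 - 5\right) + 5 \cdot 6}}{-8} = \left(\left(0 - 2\right) + \frac{1}{\left(-5\right) \left(-3\right) + 30}\right) \left(- \frac{1}{8}\right) = \left(-2 + \frac{1}{15 + 30}\right) \left(- \frac{1}{8}\right) = \left(-2 + \frac{1}{45}\right) \left(- \frac{1}{8}\right) = \left(- \frac{89}{45}\right) \left(- \frac{1}{8}\right) = \frac{89}{360}$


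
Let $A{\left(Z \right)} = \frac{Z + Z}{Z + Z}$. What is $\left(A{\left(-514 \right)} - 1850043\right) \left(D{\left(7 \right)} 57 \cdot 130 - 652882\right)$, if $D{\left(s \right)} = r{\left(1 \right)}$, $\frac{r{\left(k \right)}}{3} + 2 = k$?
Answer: $1248985554704$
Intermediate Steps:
$r{\left(k \right)} = -6 + 3 k$
$A{\left(Z \right)} = 1$ ($A{\left(Z \right)} = \frac{2 Z}{2 Z} = 2 Z \frac{1}{2 Z} = 1$)
$D{\left(s \right)} = -3$ ($D{\left(s \right)} = -6 + 3 \cdot 1 = -6 + 3 = -3$)
$\left(A{\left(-514 \right)} - 1850043\right) \left(D{\left(7 \right)} 57 \cdot 130 - 652882\right) = \left(1 - 1850043\right) \left(\left(-3\right) 57 \cdot 130 - 652882\right) = - 1850042 \left(\left(-171\right) 130 + \left(243968 - 896850\right)\right) = - 1850042 \left(-22230 - 652882\right) = \left(-1850042\right) \left(-675112\right) = 1248985554704$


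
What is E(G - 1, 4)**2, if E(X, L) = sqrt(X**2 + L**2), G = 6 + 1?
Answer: 52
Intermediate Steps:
G = 7
E(X, L) = sqrt(L**2 + X**2)
E(G - 1, 4)**2 = (sqrt(4**2 + (7 - 1)**2))**2 = (sqrt(16 + 6**2))**2 = (sqrt(16 + 36))**2 = (sqrt(52))**2 = (2*sqrt(13))**2 = 52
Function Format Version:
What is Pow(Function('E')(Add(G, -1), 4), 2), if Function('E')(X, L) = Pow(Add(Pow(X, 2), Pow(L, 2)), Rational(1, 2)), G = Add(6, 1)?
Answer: 52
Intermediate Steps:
G = 7
Function('E')(X, L) = Pow(Add(Pow(L, 2), Pow(X, 2)), Rational(1, 2))
Pow(Function('E')(Add(G, -1), 4), 2) = Pow(Pow(Add(Pow(4, 2), Pow(Add(7, -1), 2)), Rational(1, 2)), 2) = Pow(Pow(Add(16, Pow(6, 2)), Rational(1, 2)), 2) = Pow(Pow(Add(16, 36), Rational(1, 2)), 2) = Pow(Pow(52, Rational(1, 2)), 2) = Pow(Mul(2, Pow(13, Rational(1, 2))), 2) = 52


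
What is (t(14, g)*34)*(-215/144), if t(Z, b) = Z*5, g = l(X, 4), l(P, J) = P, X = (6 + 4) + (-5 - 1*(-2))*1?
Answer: -127925/36 ≈ -3553.5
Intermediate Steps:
X = 7 (X = 10 + (-5 + 2)*1 = 10 - 3*1 = 10 - 3 = 7)
g = 7
t(Z, b) = 5*Z
(t(14, g)*34)*(-215/144) = ((5*14)*34)*(-215/144) = (70*34)*(-215*1/144) = 2380*(-215/144) = -127925/36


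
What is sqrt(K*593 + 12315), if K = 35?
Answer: sqrt(33070) ≈ 181.85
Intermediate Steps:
sqrt(K*593 + 12315) = sqrt(35*593 + 12315) = sqrt(20755 + 12315) = sqrt(33070)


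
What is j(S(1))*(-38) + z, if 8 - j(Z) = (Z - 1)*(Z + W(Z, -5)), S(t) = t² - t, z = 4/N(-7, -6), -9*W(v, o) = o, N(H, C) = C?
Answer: -2932/9 ≈ -325.78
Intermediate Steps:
W(v, o) = -o/9
z = -⅔ (z = 4/(-6) = 4*(-⅙) = -⅔ ≈ -0.66667)
j(Z) = 8 - (-1 + Z)*(5/9 + Z) (j(Z) = 8 - (Z - 1)*(Z - ⅑*(-5)) = 8 - (-1 + Z)*(Z + 5/9) = 8 - (-1 + Z)*(5/9 + Z))
j(S(1))*(-38) + z = (77/9 - (1*(-1 + 1))² + 4*(1*(-1 + 1))/9)*(-38) - ⅔ = (77/9 - (1*0)² + 4*(1*0)/9)*(-38) - ⅔ = (77/9 - 1*0² + (4/9)*0)*(-38) - ⅔ = (77/9 - 1*0 + 0)*(-38) - ⅔ = (77/9 + 0 + 0)*(-38) - ⅔ = (77/9)*(-38) - ⅔ = -2926/9 - ⅔ = -2932/9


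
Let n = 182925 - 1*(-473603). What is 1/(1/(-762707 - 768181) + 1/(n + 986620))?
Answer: -209622962952/9355 ≈ -2.2408e+7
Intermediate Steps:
n = 656528 (n = 182925 + 473603 = 656528)
1/(1/(-762707 - 768181) + 1/(n + 986620)) = 1/(1/(-762707 - 768181) + 1/(656528 + 986620)) = 1/(1/(-1530888) + 1/1643148) = 1/(-1/1530888 + 1/1643148) = 1/(-9355/209622962952) = -209622962952/9355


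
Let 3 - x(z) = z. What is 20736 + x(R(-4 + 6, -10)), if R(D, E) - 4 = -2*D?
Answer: 20739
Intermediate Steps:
R(D, E) = 4 - 2*D
x(z) = 3 - z
20736 + x(R(-4 + 6, -10)) = 20736 + (3 - (4 - 2*(-4 + 6))) = 20736 + (3 - (4 - 2*2)) = 20736 + (3 - (4 - 4)) = 20736 + (3 - 1*0) = 20736 + (3 + 0) = 20736 + 3 = 20739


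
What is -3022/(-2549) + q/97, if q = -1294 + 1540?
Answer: 920188/247253 ≈ 3.7216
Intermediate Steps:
q = 246
-3022/(-2549) + q/97 = -3022/(-2549) + 246/97 = -3022*(-1/2549) + 246*(1/97) = 3022/2549 + 246/97 = 920188/247253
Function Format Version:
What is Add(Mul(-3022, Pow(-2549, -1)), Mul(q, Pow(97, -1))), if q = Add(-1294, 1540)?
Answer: Rational(920188, 247253) ≈ 3.7216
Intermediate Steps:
q = 246
Add(Mul(-3022, Pow(-2549, -1)), Mul(q, Pow(97, -1))) = Add(Mul(-3022, Pow(-2549, -1)), Mul(246, Pow(97, -1))) = Add(Mul(-3022, Rational(-1, 2549)), Mul(246, Rational(1, 97))) = Add(Rational(3022, 2549), Rational(246, 97)) = Rational(920188, 247253)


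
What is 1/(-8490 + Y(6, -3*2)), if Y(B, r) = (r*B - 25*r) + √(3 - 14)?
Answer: -8376/70157387 - I*√11/70157387 ≈ -0.00011939 - 4.7274e-8*I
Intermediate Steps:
Y(B, r) = -25*r + I*√11 + B*r (Y(B, r) = (B*r - 25*r) + √(-11) = (-25*r + B*r) + I*√11 = -25*r + I*√11 + B*r)
1/(-8490 + Y(6, -3*2)) = 1/(-8490 + (-(-75)*2 + I*√11 + 6*(-3*2))) = 1/(-8490 + (-25*(-6) + I*√11 + 6*(-6))) = 1/(-8490 + (150 + I*√11 - 36)) = 1/(-8490 + (114 + I*√11)) = 1/(-8376 + I*√11)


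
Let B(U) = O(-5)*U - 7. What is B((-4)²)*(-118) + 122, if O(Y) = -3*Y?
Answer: -27372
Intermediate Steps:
B(U) = -7 + 15*U (B(U) = (-3*(-5))*U - 7 = 15*U - 7 = -7 + 15*U)
B((-4)²)*(-118) + 122 = (-7 + 15*(-4)²)*(-118) + 122 = (-7 + 15*16)*(-118) + 122 = (-7 + 240)*(-118) + 122 = 233*(-118) + 122 = -27494 + 122 = -27372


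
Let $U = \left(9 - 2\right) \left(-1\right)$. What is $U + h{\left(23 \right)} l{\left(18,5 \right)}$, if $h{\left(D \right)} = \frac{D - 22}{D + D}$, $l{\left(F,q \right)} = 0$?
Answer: $-7$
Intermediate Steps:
$U = -7$ ($U = 7 \left(-1\right) = -7$)
$h{\left(D \right)} = \frac{-22 + D}{2 D}$
$U + h{\left(23 \right)} l{\left(18,5 \right)} = -7 + \frac{-22 + 23}{2 \cdot 23} \cdot 0 = -7 + \frac{1}{2} \cdot \frac{1}{23} \cdot 1 \cdot 0 = -7 + \frac{1}{46} \cdot 0 = -7 + 0 = -7$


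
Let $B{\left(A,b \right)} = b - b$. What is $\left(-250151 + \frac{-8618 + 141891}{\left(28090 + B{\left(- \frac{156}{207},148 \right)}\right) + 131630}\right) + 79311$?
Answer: $- \frac{27286431527}{159720} \approx -1.7084 \cdot 10^{5}$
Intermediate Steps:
$B{\left(A,b \right)} = 0$
$\left(-250151 + \frac{-8618 + 141891}{\left(28090 + B{\left(- \frac{156}{207},148 \right)}\right) + 131630}\right) + 79311 = \left(-250151 + \frac{-8618 + 141891}{\left(28090 + 0\right) + 131630}\right) + 79311 = \left(-250151 + \frac{133273}{28090 + 131630}\right) + 79311 = \left(-250151 + \frac{133273}{159720}\right) + 79311 = - \frac{39953984447}{159720} + 79311 = - \frac{27286431527}{159720}$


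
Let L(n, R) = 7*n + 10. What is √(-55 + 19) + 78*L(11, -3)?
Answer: 6786 + 6*I ≈ 6786.0 + 6.0*I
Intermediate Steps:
L(n, R) = 10 + 7*n
√(-55 + 19) + 78*L(11, -3) = √(-55 + 19) + 78*(10 + 7*11) = √(-36) + 78*(10 + 77) = 6*I + 78*87 = 6*I + 6786 = 6786 + 6*I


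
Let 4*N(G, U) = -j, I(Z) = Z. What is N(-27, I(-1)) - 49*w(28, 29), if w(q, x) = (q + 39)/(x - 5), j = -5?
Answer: -3253/24 ≈ -135.54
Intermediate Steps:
N(G, U) = 5/4 (N(G, U) = (-1*(-5))/4 = (1/4)*5 = 5/4)
w(q, x) = (39 + q)/(-5 + x)
N(-27, I(-1)) - 49*w(28, 29) = 5/4 - 49*(39 + 28)/(-5 + 29) = 5/4 - 49*67/24 = 5/4 - 3283/24 = -3253/24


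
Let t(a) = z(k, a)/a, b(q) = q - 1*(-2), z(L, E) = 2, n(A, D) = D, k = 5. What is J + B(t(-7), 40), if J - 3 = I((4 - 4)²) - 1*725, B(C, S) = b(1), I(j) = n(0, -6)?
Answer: -725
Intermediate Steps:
b(q) = 2 + q (b(q) = q + 2 = 2 + q)
I(j) = -6
t(a) = 2/a
B(C, S) = 3 (B(C, S) = 2 + 1 = 3)
J = -728 (J = 3 + (-6 - 1*725) = 3 + (-6 - 725) = 3 - 731 = -728)
J + B(t(-7), 40) = -728 + 3 = -725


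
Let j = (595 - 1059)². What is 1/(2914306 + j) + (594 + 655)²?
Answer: 4882182249603/3129602 ≈ 1.5600e+6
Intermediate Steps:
j = 215296 (j = (-464)² = 215296)
1/(2914306 + j) + (594 + 655)² = 1/(2914306 + 215296) + (594 + 655)² = 1/3129602 + 1249² = 1/3129602 + 1560001 = 4882182249603/3129602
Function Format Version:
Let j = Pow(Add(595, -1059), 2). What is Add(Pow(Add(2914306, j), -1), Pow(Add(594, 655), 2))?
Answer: Rational(4882182249603, 3129602) ≈ 1.5600e+6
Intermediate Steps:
j = 215296 (j = Pow(-464, 2) = 215296)
Add(Pow(Add(2914306, j), -1), Pow(Add(594, 655), 2)) = Add(Pow(Add(2914306, 215296), -1), Pow(Add(594, 655), 2)) = Add(Pow(3129602, -1), Pow(1249, 2)) = Add(Rational(1, 3129602), 1560001) = Rational(4882182249603, 3129602)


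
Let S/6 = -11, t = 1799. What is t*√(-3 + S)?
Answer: 1799*I*√69 ≈ 14944.0*I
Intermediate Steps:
S = -66 (S = 6*(-11) = -66)
t*√(-3 + S) = 1799*√(-3 - 66) = 1799*√(-69) = 1799*(I*√69) = 1799*I*√69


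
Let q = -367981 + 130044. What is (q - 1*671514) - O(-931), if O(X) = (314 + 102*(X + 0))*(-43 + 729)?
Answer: 64019077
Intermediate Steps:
q = -237937
O(X) = 215404 + 69972*X (O(X) = (314 + 102*X)*686 = 215404 + 69972*X)
(q - 1*671514) - O(-931) = (-237937 - 1*671514) - (215404 + 69972*(-931)) = (-237937 - 671514) - (215404 - 65143932) = -909451 - 1*(-64928528) = -909451 + 64928528 = 64019077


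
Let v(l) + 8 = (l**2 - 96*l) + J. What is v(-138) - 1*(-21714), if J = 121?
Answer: 54119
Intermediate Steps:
v(l) = 113 + l**2 - 96*l (v(l) = -8 + ((l**2 - 96*l) + 121) = -8 + (121 + l**2 - 96*l) = 113 + l**2 - 96*l)
v(-138) - 1*(-21714) = (113 + (-138)**2 - 96*(-138)) - 1*(-21714) = (113 + 19044 + 13248) + 21714 = 32405 + 21714 = 54119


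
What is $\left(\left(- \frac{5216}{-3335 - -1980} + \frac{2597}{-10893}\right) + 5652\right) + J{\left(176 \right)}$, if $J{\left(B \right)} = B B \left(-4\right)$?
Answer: $- \frac{1745347994827}{14760015} \approx -1.1825 \cdot 10^{5}$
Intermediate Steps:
$J{\left(B \right)} = - 4 B^{2}$ ($J{\left(B \right)} = B^{2} \left(-4\right) = - 4 B^{2}$)
$\left(\left(- \frac{5216}{-3335 - -1980} + \frac{2597}{-10893}\right) + 5652\right) + J{\left(176 \right)} = \left(\left(- \frac{5216}{-3335 - -1980} + \frac{2597}{-10893}\right) + 5652\right) - 4 \cdot 176^{2} = \left(\left(- \frac{5216}{-3335 + 1980} + 2597 \left(- \frac{1}{10893}\right)\right) + 5652\right) - 123904 = \left(\left(- \frac{5216}{-1355} - \frac{2597}{10893}\right) + 5652\right) - 123904 = \left(\left(\left(-5216\right) \left(- \frac{1}{1355}\right) - \frac{2597}{10893}\right) + 5652\right) - 123904 = \left(\left(\frac{5216}{1355} - \frac{2597}{10893}\right) + 5652\right) - 123904 = \left(\frac{53298953}{14760015} + 5652\right) - 123904 = \frac{83476903733}{14760015} - 123904 = - \frac{1745347994827}{14760015}$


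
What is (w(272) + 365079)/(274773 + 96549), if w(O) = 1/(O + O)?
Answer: 198602977/201999168 ≈ 0.98319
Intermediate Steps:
w(O) = 1/(2*O)
(w(272) + 365079)/(274773 + 96549) = ((½)/272 + 365079)/(274773 + 96549) = ((½)*(1/272) + 365079)/371322 = (1/544 + 365079)*(1/371322) = (198602977/544)*(1/371322) = 198602977/201999168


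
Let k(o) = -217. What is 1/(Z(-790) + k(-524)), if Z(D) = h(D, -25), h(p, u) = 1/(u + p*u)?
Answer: -19725/4280324 ≈ -0.0046083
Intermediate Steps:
Z(D) = -1/(25*(1 + D)) (Z(D) = 1/((-25)*(1 + D)) = -1/(25*(1 + D)))
1/(Z(-790) + k(-524)) = 1/(-1/(25 + 25*(-790)) - 217) = 1/(-1/(25 - 19750) - 217) = 1/(-1/(-19725) - 217) = 1/(-1*(-1/19725) - 217) = 1/(1/19725 - 217) = 1/(-4280324/19725) = -19725/4280324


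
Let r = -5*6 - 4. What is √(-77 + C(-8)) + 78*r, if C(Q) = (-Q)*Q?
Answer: -2652 + I*√141 ≈ -2652.0 + 11.874*I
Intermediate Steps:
C(Q) = -Q²
r = -34 (r = -30 - 4 = -34)
√(-77 + C(-8)) + 78*r = √(-77 - 1*(-8)²) + 78*(-34) = √(-77 - 1*64) - 2652 = √(-77 - 64) - 2652 = √(-141) - 2652 = I*√141 - 2652 = -2652 + I*√141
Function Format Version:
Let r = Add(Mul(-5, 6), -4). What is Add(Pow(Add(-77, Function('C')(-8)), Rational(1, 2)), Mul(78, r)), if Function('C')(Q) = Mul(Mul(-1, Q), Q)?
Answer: Add(-2652, Mul(I, Pow(141, Rational(1, 2)))) ≈ Add(-2652.0, Mul(11.874, I))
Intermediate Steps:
Function('C')(Q) = Mul(-1, Pow(Q, 2))
r = -34 (r = Add(-30, -4) = -34)
Add(Pow(Add(-77, Function('C')(-8)), Rational(1, 2)), Mul(78, r)) = Add(Pow(Add(-77, Mul(-1, Pow(-8, 2))), Rational(1, 2)), Mul(78, -34)) = Add(Pow(Add(-77, Mul(-1, 64)), Rational(1, 2)), -2652) = Add(Pow(Add(-77, -64), Rational(1, 2)), -2652) = Add(Pow(-141, Rational(1, 2)), -2652) = Add(Mul(I, Pow(141, Rational(1, 2))), -2652) = Add(-2652, Mul(I, Pow(141, Rational(1, 2))))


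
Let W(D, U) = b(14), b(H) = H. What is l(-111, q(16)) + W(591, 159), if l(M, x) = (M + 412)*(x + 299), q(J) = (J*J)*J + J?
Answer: 1327725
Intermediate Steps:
q(J) = J + J³ (q(J) = J²*J + J = J³ + J = J + J³)
l(M, x) = (299 + x)*(412 + M) (l(M, x) = (412 + M)*(299 + x) = (299 + x)*(412 + M))
W(D, U) = 14
l(-111, q(16)) + W(591, 159) = (123188 + 299*(-111) + 412*(16 + 16³) - 111*(16 + 16³)) + 14 = (123188 - 33189 + 412*(16 + 4096) - 111*(16 + 4096)) + 14 = (123188 - 33189 + 412*4112 - 111*4112) + 14 = (123188 - 33189 + 1694144 - 456432) + 14 = 1327711 + 14 = 1327725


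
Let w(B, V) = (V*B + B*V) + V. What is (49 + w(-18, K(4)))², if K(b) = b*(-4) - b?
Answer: 561001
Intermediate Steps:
K(b) = -5*b (K(b) = -4*b - b = -5*b)
w(B, V) = V + 2*B*V (w(B, V) = (B*V + B*V) + V = 2*B*V + V = V + 2*B*V)
(49 + w(-18, K(4)))² = (49 + (-5*4)*(1 + 2*(-18)))² = (49 - 20*(1 - 36))² = (49 - 20*(-35))² = (49 + 700)² = 749² = 561001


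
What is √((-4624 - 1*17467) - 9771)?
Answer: I*√31862 ≈ 178.5*I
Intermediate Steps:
√((-4624 - 1*17467) - 9771) = √((-4624 - 17467) - 9771) = √(-22091 - 9771) = √(-31862) = I*√31862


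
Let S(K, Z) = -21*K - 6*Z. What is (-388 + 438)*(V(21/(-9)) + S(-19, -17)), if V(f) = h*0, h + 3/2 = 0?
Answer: 25050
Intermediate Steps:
h = -3/2 (h = -3/2 + 0 = -3/2 ≈ -1.5000)
V(f) = 0 (V(f) = -3/2*0 = 0)
(-388 + 438)*(V(21/(-9)) + S(-19, -17)) = (-388 + 438)*(0 + (-21*(-19) - 6*(-17))) = 50*(0 + (399 + 102)) = 50*(0 + 501) = 50*501 = 25050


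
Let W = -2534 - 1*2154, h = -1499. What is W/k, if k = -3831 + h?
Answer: 2344/2665 ≈ 0.87955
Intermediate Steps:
W = -4688 (W = -2534 - 2154 = -4688)
k = -5330 (k = -3831 - 1499 = -5330)
W/k = -4688/(-5330) = -4688*(-1/5330) = 2344/2665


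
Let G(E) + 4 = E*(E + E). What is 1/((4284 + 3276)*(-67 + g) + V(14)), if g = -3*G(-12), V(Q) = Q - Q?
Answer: -1/6947640 ≈ -1.4393e-7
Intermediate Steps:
G(E) = -4 + 2*E² (G(E) = -4 + E*(E + E) = -4 + E*(2*E) = -4 + 2*E²)
V(Q) = 0
g = -852 (g = -3*(-4 + 2*(-12)²) = -3*(-4 + 2*144) = -3*(-4 + 288) = -3*284 = -852)
1/((4284 + 3276)*(-67 + g) + V(14)) = 1/((4284 + 3276)*(-67 - 852) + 0) = 1/(7560*(-919) + 0) = 1/(-6947640 + 0) = 1/(-6947640) = -1/6947640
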